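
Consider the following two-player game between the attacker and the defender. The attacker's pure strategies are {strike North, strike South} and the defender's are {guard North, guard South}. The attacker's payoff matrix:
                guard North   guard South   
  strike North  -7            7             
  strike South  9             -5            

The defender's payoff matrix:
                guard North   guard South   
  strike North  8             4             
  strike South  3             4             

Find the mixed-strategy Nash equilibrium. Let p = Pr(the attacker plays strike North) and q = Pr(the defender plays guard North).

p = 1/5, q = 3/7

Set the defender's expected payoff from guard North equal to that from guard South:
  the defender's expected payoff from guard North: p·8 + (1−p)·3 = 5p + 3
  the defender's expected payoff from guard South: p·4 + (1−p)·4 = 4
  5p + 3 = 4  ⇒  5p = 1  ⇒  p = 1/5.
In a mixed equilibrium the attacker is indifferent between strike North and strike South; this condition fixes q.
  the attacker's expected payoff from strike North: q·(-7) + (1−q)·7 = -14q + 7
  the attacker's expected payoff from strike South: q·9 + (1−q)·(-5) = 14q - 5
  -14q + 7 = 14q - 5  ⇒  -28q = -12  ⇒  q = 3/7.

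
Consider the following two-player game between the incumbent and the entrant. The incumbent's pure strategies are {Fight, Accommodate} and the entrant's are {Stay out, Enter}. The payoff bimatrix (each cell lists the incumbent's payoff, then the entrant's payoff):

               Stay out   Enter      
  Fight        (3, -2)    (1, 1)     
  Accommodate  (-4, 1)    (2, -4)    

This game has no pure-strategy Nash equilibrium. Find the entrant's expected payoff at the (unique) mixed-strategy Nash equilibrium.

-7/8

The entrant's indifference between Stay out and Enter determines the incumbent's mixing probability p:
  the entrant's payoff to Stay out: p·(-2) + (1−p)·1 = -3p + 1
  the entrant's payoff to Enter: p·1 + (1−p)·(-4) = 5p - 4
  -3p + 1 = 5p - 4  ⇒  -8p = -5  ⇒  p = 5/8.
At equilibrium the entrant is indifferent across columns, so the entrant's payoff equals the payoff from Stay out: (5/8)·(-2) + (3/8)·1 = -7/8.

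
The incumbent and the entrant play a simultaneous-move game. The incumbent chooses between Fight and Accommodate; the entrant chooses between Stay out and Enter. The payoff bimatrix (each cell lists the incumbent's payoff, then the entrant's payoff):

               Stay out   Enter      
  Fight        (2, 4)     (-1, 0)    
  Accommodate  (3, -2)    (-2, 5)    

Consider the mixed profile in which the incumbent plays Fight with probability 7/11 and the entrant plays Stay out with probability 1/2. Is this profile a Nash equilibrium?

Yes

Check the entrant's indifference given the incumbent's mix p = 7/11:
  payoff from Stay out = 20/11; payoff from Enter = 20/11 — equal.
Check the incumbent's indifference given the entrant's mix q = 1/2:
  payoff from Fight = 1/2; payoff from Accommodate = 1/2 — equal.
Both players are indifferent, so neither can profitably deviate.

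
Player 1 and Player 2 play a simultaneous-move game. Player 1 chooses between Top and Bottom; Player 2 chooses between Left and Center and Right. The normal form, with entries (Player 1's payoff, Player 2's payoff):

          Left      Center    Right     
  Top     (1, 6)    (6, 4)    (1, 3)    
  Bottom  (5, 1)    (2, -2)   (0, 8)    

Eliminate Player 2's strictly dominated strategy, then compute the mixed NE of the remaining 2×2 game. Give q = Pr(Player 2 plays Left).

q = 1/5

Player 2's strategy Center is strictly dominated by Left: 6 > 4 and 1 > -2. Eliminate Center.
Player 1's indifference between Top and Bottom determines Player 2's mixing probability q:
  Player 1's payoff to Top: q·1 + (1−q)·1 = 1
  Player 1's payoff to Bottom: q·5 + (1−q)·0 = 5q
  1 = 5q  ⇒  -5q = -1  ⇒  q = 1/5.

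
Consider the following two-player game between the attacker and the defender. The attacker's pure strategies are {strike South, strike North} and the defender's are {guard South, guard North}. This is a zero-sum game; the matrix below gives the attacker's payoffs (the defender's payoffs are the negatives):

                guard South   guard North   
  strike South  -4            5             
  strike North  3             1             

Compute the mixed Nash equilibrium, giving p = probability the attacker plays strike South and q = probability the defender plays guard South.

For the defender to be willing to mix, the defender must be indifferent between guard South and guard North, which pins down the attacker's mix.
  the defender's payoff from guard South: p·4 + (1−p)·(-3) = 7p - 3
  the defender's payoff from guard North: p·(-5) + (1−p)·(-1) = -4p - 1
  7p - 3 = -4p - 1  ⇒  11p = 2  ⇒  p = 2/11.
In a mixed equilibrium the attacker is indifferent between strike South and strike North; this condition fixes q.
  the attacker's expected payoff from strike South: q·(-4) + (1−q)·5 = -9q + 5
  the attacker's expected payoff from strike North: q·3 + (1−q)·1 = 2q + 1
  -9q + 5 = 2q + 1  ⇒  -11q = -4  ⇒  q = 4/11.

p = 2/11, q = 4/11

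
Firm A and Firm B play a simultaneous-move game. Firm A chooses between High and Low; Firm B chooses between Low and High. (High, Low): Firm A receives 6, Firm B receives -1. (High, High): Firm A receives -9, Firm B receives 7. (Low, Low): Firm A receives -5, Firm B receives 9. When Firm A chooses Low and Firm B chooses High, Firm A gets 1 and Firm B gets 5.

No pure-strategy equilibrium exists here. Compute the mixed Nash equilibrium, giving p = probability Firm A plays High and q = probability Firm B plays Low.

p = 1/3, q = 10/21

Set Firm B's expected payoff from Low equal to that from High:
  Firm B's expected payoff from Low: p·(-1) + (1−p)·9 = -10p + 9
  Firm B's expected payoff from High: p·7 + (1−p)·5 = 2p + 5
  -10p + 9 = 2p + 5  ⇒  -12p = -4  ⇒  p = 1/3.
Firm B's mix must leave Firm A indifferent between High and Low.
  Firm A's expected payoff from High: q·6 + (1−q)·(-9) = 15q - 9
  Firm A's expected payoff from Low: q·(-5) + (1−q)·1 = -6q + 1
  15q - 9 = -6q + 1  ⇒  21q = 10  ⇒  q = 10/21.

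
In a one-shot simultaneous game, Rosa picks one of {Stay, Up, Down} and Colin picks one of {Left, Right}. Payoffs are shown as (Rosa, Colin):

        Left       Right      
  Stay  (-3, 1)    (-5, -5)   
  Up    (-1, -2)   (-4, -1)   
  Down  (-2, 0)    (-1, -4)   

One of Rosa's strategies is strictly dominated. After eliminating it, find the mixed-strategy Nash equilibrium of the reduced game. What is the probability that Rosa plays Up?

p = 4/5

Rosa's strategy Stay is strictly dominated by Up: -1 > -3 and -4 > -5. Eliminate Stay.
For Colin to be willing to mix, Colin must be indifferent between Left and Right, which pins down Rosa's mix.
  Colin's payoff from Left: p·(-2) + (1−p)·0 = -2p
  Colin's payoff from Right: p·(-1) + (1−p)·(-4) = 3p - 4
  -2p = 3p - 4  ⇒  -5p = -4  ⇒  p = 4/5.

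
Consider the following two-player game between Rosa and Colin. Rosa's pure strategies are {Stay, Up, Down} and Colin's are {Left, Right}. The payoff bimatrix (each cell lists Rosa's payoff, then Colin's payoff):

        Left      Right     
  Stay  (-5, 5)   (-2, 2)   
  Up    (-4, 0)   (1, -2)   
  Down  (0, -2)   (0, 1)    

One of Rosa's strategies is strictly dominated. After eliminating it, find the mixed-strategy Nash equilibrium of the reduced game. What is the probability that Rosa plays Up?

Rosa's strategy Stay is strictly dominated by Up: -4 > -5 and 1 > -2. Eliminate Stay.
Rosa's mix must leave Colin indifferent between Left and Right.
  Colin's payoff to Left: p·0 + (1−p)·(-2) = 2p - 2
  Colin's payoff to Right: p·(-2) + (1−p)·1 = -3p + 1
  2p - 2 = -3p + 1  ⇒  5p = 3  ⇒  p = 3/5.

p = 3/5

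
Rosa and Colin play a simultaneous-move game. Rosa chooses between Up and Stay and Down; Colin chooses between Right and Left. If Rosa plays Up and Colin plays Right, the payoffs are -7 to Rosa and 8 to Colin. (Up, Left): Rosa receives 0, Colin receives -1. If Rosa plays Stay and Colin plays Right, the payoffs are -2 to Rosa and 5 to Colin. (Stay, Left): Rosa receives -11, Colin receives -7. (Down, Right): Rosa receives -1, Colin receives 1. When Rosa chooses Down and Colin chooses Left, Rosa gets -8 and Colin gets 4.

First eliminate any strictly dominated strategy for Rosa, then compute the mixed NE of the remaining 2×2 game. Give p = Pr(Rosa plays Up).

p = 1/4

Rosa's strategy Stay is strictly dominated by Down: -1 > -2 and -8 > -11. Eliminate Stay.
Rosa's mix must leave Colin indifferent between Right and Left.
  Colin's payoff to Right: p·8 + (1−p)·1 = 7p + 1
  Colin's payoff to Left: p·(-1) + (1−p)·4 = -5p + 4
  7p + 1 = -5p + 4  ⇒  12p = 3  ⇒  p = 1/4.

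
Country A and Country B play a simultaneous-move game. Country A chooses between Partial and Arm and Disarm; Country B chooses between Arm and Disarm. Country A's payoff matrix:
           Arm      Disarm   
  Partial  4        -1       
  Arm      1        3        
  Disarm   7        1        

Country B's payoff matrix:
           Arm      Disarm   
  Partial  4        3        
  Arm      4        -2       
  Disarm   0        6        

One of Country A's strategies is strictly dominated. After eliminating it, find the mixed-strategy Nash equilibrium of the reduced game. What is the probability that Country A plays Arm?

p = 1/2

Country A's strategy Partial is strictly dominated by Disarm: 7 > 4 and 1 > -1. Eliminate Partial.
Country B's indifference between Arm and Disarm determines Country A's mixing probability p:
  Country B's expected payoff from Arm: p·4 + (1−p)·0 = 4p
  Country B's expected payoff from Disarm: p·(-2) + (1−p)·6 = -8p + 6
  4p = -8p + 6  ⇒  12p = 6  ⇒  p = 1/2.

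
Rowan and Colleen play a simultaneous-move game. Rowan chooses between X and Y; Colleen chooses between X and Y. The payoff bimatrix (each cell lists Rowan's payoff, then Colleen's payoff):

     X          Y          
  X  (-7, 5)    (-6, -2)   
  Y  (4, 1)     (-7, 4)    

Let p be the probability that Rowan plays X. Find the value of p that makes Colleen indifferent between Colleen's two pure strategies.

Set Colleen's expected payoff from X equal to that from Y:
  Colleen's expected payoff from X: p·5 + (1−p)·1 = 4p + 1
  Colleen's expected payoff from Y: p·(-2) + (1−p)·4 = -6p + 4
  4p + 1 = -6p + 4  ⇒  10p = 3  ⇒  p = 3/10.

p = 3/10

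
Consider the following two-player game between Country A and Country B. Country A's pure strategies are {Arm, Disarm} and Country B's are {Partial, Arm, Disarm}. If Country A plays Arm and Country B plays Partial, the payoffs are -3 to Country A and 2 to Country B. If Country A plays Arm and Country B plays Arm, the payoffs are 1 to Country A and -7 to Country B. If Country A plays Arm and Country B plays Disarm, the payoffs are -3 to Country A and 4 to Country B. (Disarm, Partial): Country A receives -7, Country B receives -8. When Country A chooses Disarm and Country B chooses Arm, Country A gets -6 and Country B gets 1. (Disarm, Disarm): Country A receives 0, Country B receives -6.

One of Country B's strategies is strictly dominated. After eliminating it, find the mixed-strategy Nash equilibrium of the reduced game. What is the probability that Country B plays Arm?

Country B's strategy Partial is strictly dominated by Disarm: 4 > 2 and -6 > -8. Eliminate Partial.
For Country A to be willing to mix, Country A must be indifferent between Arm and Disarm, which pins down Country B's mix.
  Country A's payoff from Arm: q·1 + (1−q)·(-3) = 4q - 3
  Country A's payoff from Disarm: q·(-6) + (1−q)·0 = -6q
  4q - 3 = -6q  ⇒  10q = 3  ⇒  q = 3/10.

q = 3/10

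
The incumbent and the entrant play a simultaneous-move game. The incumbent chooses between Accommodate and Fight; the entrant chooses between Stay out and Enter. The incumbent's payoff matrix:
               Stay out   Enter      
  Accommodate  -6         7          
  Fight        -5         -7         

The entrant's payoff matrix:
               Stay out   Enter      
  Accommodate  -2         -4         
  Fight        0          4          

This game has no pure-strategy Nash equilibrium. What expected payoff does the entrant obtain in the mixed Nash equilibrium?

The entrant's indifference between Stay out and Enter determines the incumbent's mixing probability p:
  the entrant's payoff from Stay out: p·(-2) + (1−p)·0 = -2p
  the entrant's payoff from Enter: p·(-4) + (1−p)·4 = -8p + 4
  -2p = -8p + 4  ⇒  6p = 4  ⇒  p = 2/3.
At equilibrium the entrant is indifferent across columns, so the entrant's payoff equals the payoff from Stay out: (2/3)·(-2) + (1/3)·0 = -4/3.

-4/3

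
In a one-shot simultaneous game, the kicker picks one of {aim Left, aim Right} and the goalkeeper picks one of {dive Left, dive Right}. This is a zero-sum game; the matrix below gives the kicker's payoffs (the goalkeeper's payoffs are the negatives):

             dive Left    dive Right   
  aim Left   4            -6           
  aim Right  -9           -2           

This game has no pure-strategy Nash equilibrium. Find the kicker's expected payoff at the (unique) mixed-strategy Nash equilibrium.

-62/17

For the kicker to be willing to mix, the kicker must be indifferent between aim Left and aim Right, which pins down the goalkeeper's mix.
  the kicker's payoff to aim Left: q·4 + (1−q)·(-6) = 10q - 6
  the kicker's payoff to aim Right: q·(-9) + (1−q)·(-2) = -7q - 2
  10q - 6 = -7q - 2  ⇒  17q = 4  ⇒  q = 4/17.
At equilibrium the kicker is indifferent across rows, so the kicker's payoff equals the payoff from aim Left: (4/17)·4 + (13/17)·(-6) = -62/17.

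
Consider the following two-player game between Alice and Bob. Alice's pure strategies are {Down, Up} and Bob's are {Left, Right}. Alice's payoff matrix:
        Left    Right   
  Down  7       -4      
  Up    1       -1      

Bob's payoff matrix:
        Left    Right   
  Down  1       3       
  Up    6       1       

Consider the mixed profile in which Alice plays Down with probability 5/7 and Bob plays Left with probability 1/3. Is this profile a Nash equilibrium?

Check Bob's indifference given Alice's mix p = 5/7:
  payoff from Left = 17/7; payoff from Right = 17/7 — equal.
Check Alice's indifference given Bob's mix q = 1/3:
  payoff from Down = -1/3; payoff from Up = -1/3 — equal.
Both players are indifferent, so neither can profitably deviate.

Yes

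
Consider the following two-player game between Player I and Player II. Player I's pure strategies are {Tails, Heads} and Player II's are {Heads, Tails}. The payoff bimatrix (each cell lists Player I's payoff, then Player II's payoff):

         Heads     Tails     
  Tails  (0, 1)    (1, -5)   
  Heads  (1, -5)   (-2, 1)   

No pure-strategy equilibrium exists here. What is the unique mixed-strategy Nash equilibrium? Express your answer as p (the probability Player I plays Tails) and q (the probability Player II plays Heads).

Set Player II's expected payoff from Heads equal to that from Tails:
  Player II's payoff to Heads: p·1 + (1−p)·(-5) = 6p - 5
  Player II's payoff to Tails: p·(-5) + (1−p)·1 = -6p + 1
  6p - 5 = -6p + 1  ⇒  12p = 6  ⇒  p = 1/2.
Player I's indifference between Tails and Heads determines Player II's mixing probability q:
  Player I's expected payoff from Tails: q·0 + (1−q)·1 = -q + 1
  Player I's expected payoff from Heads: q·1 + (1−q)·(-2) = 3q - 2
  -q + 1 = 3q - 2  ⇒  -4q = -3  ⇒  q = 3/4.

p = 1/2, q = 3/4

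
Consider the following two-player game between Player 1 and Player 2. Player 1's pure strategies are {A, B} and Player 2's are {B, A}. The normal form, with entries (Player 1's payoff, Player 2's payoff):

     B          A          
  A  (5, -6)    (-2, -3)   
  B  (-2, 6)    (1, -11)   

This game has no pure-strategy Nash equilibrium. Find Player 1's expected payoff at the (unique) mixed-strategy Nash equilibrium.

1/10

Player 2's mix must leave Player 1 indifferent between A and B.
  Player 1's payoff to A: q·5 + (1−q)·(-2) = 7q - 2
  Player 1's payoff to B: q·(-2) + (1−q)·1 = -3q + 1
  7q - 2 = -3q + 1  ⇒  10q = 3  ⇒  q = 3/10.
At equilibrium Player 1 is indifferent across rows, so Player 1's payoff equals the payoff from A: (3/10)·5 + (7/10)·(-2) = 1/10.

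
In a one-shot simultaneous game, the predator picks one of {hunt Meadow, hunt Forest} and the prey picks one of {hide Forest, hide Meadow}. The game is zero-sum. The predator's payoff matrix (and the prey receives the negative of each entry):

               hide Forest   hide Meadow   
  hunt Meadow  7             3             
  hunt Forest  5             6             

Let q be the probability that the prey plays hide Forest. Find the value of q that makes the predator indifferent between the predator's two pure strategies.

q = 3/5

In a mixed equilibrium the predator is indifferent between hunt Meadow and hunt Forest; this condition fixes q.
  the predator's payoff from hunt Meadow: q·7 + (1−q)·3 = 4q + 3
  the predator's payoff from hunt Forest: q·5 + (1−q)·6 = -q + 6
  4q + 3 = -q + 6  ⇒  5q = 3  ⇒  q = 3/5.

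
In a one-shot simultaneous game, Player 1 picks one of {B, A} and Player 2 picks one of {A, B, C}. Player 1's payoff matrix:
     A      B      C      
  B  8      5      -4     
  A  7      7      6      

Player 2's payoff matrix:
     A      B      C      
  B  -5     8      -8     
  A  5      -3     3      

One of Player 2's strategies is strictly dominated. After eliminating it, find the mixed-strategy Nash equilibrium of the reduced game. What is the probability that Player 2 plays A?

Player 2's strategy C is strictly dominated by A: -5 > -8 and 5 > 3. Eliminate C.
Player 2's mix must leave Player 1 indifferent between B and A.
  Player 1's payoff from B: q·8 + (1−q)·5 = 3q + 5
  Player 1's payoff from A: q·7 + (1−q)·7 = 7
  3q + 5 = 7  ⇒  3q = 2  ⇒  q = 2/3.

q = 2/3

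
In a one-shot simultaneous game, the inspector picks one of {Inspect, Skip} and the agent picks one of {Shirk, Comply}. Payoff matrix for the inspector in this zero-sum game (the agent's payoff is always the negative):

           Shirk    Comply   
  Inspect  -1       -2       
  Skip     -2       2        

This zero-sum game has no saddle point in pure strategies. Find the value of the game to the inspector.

Set the inspector's expected payoff from Inspect equal to that from Skip:
  the inspector's expected payoff from Inspect: q·(-1) + (1−q)·(-2) = q - 2
  the inspector's expected payoff from Skip: q·(-2) + (1−q)·2 = -4q + 2
  q - 2 = -4q + 2  ⇒  5q = 4  ⇒  q = 4/5.
The value is the inspector's expected payoff against this mix (using Inspect): (4/5)·(-1) + (1/5)·(-2) = -6/5.

v = -6/5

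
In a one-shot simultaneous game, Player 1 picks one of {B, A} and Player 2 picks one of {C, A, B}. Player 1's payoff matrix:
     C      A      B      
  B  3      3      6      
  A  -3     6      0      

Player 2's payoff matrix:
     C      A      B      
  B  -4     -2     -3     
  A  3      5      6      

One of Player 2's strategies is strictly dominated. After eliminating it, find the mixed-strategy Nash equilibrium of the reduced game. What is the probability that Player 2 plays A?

q = 2/3

Player 2's strategy C is strictly dominated by A: -2 > -4 and 5 > 3. Eliminate C.
Set Player 1's expected payoff from B equal to that from A:
  Player 1's expected payoff from B: q·3 + (1−q)·6 = -3q + 6
  Player 1's expected payoff from A: q·6 + (1−q)·0 = 6q
  -3q + 6 = 6q  ⇒  -9q = -6  ⇒  q = 2/3.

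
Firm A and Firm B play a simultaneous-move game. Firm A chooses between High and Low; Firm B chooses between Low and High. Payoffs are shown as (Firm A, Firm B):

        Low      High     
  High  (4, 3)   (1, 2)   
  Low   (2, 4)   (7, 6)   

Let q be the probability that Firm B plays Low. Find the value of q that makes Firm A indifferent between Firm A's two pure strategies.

Firm A's indifference between High and Low determines Firm B's mixing probability q:
  Firm A's payoff from High: q·4 + (1−q)·1 = 3q + 1
  Firm A's payoff from Low: q·2 + (1−q)·7 = -5q + 7
  3q + 1 = -5q + 7  ⇒  8q = 6  ⇒  q = 3/4.

q = 3/4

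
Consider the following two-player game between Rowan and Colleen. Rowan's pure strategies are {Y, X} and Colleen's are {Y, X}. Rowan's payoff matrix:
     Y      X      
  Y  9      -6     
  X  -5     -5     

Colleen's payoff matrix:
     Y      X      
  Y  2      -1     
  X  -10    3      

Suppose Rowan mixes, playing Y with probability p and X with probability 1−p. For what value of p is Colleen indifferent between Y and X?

p = 13/16

For Colleen to be willing to mix, Colleen must be indifferent between Y and X, which pins down Rowan's mix.
  Colleen's expected payoff from Y: p·2 + (1−p)·(-10) = 12p - 10
  Colleen's expected payoff from X: p·(-1) + (1−p)·3 = -4p + 3
  12p - 10 = -4p + 3  ⇒  16p = 13  ⇒  p = 13/16.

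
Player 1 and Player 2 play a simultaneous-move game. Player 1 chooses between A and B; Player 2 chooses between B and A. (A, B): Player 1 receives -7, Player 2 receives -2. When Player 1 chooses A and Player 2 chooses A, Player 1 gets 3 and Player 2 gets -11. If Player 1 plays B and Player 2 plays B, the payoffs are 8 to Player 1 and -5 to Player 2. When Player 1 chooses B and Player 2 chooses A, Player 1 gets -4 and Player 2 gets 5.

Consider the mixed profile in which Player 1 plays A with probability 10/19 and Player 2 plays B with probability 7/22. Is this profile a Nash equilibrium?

Yes

Check Player 2's indifference given Player 1's mix p = 10/19:
  payoff from B = -65/19; payoff from A = -65/19 — equal.
Check Player 1's indifference given Player 2's mix q = 7/22:
  payoff from A = -2/11; payoff from B = -2/11 — equal.
Both players are indifferent, so neither can profitably deviate.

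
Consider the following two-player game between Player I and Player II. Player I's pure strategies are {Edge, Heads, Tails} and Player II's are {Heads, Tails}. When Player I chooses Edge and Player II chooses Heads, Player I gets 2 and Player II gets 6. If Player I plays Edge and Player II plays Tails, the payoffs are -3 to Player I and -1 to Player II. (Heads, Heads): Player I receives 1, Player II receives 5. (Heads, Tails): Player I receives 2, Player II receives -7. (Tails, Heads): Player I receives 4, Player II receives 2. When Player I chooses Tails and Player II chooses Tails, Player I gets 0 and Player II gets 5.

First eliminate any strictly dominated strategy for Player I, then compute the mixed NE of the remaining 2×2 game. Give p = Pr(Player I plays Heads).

p = 1/5

Player I's strategy Edge is strictly dominated by Tails: 4 > 2 and 0 > -3. Eliminate Edge.
For Player II to be willing to mix, Player II must be indifferent between Heads and Tails, which pins down Player I's mix.
  Player II's payoff to Heads: p·5 + (1−p)·2 = 3p + 2
  Player II's payoff to Tails: p·(-7) + (1−p)·5 = -12p + 5
  3p + 2 = -12p + 5  ⇒  15p = 3  ⇒  p = 1/5.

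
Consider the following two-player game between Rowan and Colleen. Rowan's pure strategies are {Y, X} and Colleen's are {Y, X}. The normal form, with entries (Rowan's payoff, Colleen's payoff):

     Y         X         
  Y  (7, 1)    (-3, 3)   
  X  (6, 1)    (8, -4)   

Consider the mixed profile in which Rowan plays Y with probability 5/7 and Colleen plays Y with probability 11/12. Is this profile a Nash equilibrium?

Check Colleen's indifference given Rowan's mix p = 5/7:
  payoff from Y = 1; payoff from X = 1 — equal.
Check Rowan's indifference given Colleen's mix q = 11/12:
  payoff from Y = 37/6; payoff from X = 37/6 — equal.
Both players are indifferent, so neither can profitably deviate.

Yes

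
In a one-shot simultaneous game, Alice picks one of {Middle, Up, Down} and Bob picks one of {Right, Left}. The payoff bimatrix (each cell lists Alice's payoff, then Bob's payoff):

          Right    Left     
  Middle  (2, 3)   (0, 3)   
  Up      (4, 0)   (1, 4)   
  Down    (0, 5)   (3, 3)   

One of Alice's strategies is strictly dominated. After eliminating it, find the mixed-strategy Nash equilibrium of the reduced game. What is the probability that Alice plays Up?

p = 1/3

Alice's strategy Middle is strictly dominated by Up: 4 > 2 and 1 > 0. Eliminate Middle.
Alice's mix must leave Bob indifferent between Right and Left.
  Bob's expected payoff from Right: p·0 + (1−p)·5 = -5p + 5
  Bob's expected payoff from Left: p·4 + (1−p)·3 = p + 3
  -5p + 5 = p + 3  ⇒  -6p = -2  ⇒  p = 1/3.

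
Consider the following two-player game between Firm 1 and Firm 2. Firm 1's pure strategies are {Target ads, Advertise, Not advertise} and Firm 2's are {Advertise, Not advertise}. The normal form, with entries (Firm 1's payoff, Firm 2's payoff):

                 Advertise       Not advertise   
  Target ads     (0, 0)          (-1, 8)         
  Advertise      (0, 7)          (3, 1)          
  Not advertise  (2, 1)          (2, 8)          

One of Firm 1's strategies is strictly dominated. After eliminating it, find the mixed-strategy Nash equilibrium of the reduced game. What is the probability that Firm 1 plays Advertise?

p = 7/13

Firm 1's strategy Target ads is strictly dominated by Not advertise: 2 > 0 and 2 > -1. Eliminate Target ads.
Firm 1's mix must leave Firm 2 indifferent between Advertise and Not advertise.
  Firm 2's payoff to Advertise: p·7 + (1−p)·1 = 6p + 1
  Firm 2's payoff to Not advertise: p·1 + (1−p)·8 = -7p + 8
  6p + 1 = -7p + 8  ⇒  13p = 7  ⇒  p = 7/13.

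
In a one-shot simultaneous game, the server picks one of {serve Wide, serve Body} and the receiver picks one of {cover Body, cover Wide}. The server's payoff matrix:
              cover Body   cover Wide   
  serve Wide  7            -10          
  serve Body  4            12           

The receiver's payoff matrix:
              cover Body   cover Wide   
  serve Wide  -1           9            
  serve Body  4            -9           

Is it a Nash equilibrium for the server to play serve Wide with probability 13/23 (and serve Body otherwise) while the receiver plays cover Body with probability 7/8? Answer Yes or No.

No

Given the receiver's mix q = 7/8, the server's payoff from serve Wide is 39/8 but from serve Body is 5. The server strictly prefers serve Body, so the server would not mix.
So the proposed profile is not a Nash equilibrium.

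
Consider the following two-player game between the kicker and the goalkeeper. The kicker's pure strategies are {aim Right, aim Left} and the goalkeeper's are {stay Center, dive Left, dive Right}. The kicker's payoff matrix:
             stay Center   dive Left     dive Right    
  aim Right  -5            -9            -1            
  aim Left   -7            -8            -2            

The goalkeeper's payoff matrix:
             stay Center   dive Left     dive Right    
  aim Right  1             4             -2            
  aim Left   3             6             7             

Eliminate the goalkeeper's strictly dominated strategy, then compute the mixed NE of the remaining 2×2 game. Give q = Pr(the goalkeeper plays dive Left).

The goalkeeper's strategy stay Center is strictly dominated by dive Left: 4 > 1 and 6 > 3. Eliminate stay Center.
In a mixed equilibrium the kicker is indifferent between aim Right and aim Left; this condition fixes q.
  the kicker's expected payoff from aim Right: q·(-9) + (1−q)·(-1) = -8q - 1
  the kicker's expected payoff from aim Left: q·(-8) + (1−q)·(-2) = -6q - 2
  -8q - 1 = -6q - 2  ⇒  -2q = -1  ⇒  q = 1/2.

q = 1/2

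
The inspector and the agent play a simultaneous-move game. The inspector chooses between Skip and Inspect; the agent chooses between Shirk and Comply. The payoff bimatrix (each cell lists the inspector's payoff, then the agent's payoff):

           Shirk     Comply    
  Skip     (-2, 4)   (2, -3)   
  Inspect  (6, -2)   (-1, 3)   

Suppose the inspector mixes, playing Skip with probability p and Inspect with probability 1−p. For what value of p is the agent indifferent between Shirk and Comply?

The inspector's mix must leave the agent indifferent between Shirk and Comply.
  the agent's expected payoff from Shirk: p·4 + (1−p)·(-2) = 6p - 2
  the agent's expected payoff from Comply: p·(-3) + (1−p)·3 = -6p + 3
  6p - 2 = -6p + 3  ⇒  12p = 5  ⇒  p = 5/12.

p = 5/12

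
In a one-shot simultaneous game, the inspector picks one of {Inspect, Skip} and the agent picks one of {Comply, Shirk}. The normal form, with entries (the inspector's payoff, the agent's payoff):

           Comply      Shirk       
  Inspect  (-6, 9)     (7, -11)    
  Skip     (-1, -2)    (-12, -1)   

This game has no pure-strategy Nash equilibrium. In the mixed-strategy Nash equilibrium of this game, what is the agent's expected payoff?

The inspector's mix must leave the agent indifferent between Comply and Shirk.
  the agent's expected payoff from Comply: p·9 + (1−p)·(-2) = 11p - 2
  the agent's expected payoff from Shirk: p·(-11) + (1−p)·(-1) = -10p - 1
  11p - 2 = -10p - 1  ⇒  21p = 1  ⇒  p = 1/21.
At equilibrium the agent is indifferent across columns, so the agent's payoff equals the payoff from Comply: (1/21)·9 + (20/21)·(-2) = -31/21.

-31/21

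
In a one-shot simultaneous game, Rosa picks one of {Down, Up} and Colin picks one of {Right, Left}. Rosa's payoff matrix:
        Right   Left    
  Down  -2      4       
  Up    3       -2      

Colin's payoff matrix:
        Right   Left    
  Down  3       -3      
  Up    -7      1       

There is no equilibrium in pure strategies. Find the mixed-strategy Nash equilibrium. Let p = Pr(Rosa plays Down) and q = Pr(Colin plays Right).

p = 4/7, q = 6/11

In a mixed equilibrium Colin is indifferent between Right and Left; this condition fixes p.
  Colin's payoff to Right: p·3 + (1−p)·(-7) = 10p - 7
  Colin's payoff to Left: p·(-3) + (1−p)·1 = -4p + 1
  10p - 7 = -4p + 1  ⇒  14p = 8  ⇒  p = 4/7.
In a mixed equilibrium Rosa is indifferent between Down and Up; this condition fixes q.
  Rosa's payoff to Down: q·(-2) + (1−q)·4 = -6q + 4
  Rosa's payoff to Up: q·3 + (1−q)·(-2) = 5q - 2
  -6q + 4 = 5q - 2  ⇒  -11q = -6  ⇒  q = 6/11.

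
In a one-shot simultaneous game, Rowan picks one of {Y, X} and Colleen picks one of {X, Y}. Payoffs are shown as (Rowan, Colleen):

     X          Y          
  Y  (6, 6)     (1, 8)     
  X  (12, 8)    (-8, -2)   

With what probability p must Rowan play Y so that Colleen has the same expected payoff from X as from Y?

p = 5/6

In a mixed equilibrium Colleen is indifferent between X and Y; this condition fixes p.
  Colleen's payoff to X: p·6 + (1−p)·8 = -2p + 8
  Colleen's payoff to Y: p·8 + (1−p)·(-2) = 10p - 2
  -2p + 8 = 10p - 2  ⇒  -12p = -10  ⇒  p = 5/6.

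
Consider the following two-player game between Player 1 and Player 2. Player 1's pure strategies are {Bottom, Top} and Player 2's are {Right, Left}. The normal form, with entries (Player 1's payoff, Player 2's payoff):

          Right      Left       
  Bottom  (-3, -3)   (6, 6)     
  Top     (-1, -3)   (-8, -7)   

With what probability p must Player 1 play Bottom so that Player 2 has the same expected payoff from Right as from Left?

p = 4/13

In a mixed equilibrium Player 2 is indifferent between Right and Left; this condition fixes p.
  Player 2's expected payoff from Right: p·(-3) + (1−p)·(-3) = -3
  Player 2's expected payoff from Left: p·6 + (1−p)·(-7) = 13p - 7
  -3 = 13p - 7  ⇒  -13p = -4  ⇒  p = 4/13.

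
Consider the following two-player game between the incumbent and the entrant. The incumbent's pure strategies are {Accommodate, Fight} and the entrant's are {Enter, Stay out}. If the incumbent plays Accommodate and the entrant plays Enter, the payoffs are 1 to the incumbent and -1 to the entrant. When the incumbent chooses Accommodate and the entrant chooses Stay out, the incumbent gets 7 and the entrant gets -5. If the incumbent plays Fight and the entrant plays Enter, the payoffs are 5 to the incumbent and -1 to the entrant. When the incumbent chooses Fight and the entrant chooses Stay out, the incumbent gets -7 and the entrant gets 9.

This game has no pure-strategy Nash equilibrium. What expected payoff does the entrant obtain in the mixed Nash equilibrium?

Set the entrant's expected payoff from Enter equal to that from Stay out:
  the entrant's payoff to Enter: p·(-1) + (1−p)·(-1) = -1
  the entrant's payoff to Stay out: p·(-5) + (1−p)·9 = -14p + 9
  -1 = -14p + 9  ⇒  14p = 10  ⇒  p = 5/7.
At equilibrium the entrant is indifferent across columns, so the entrant's payoff equals the payoff from Enter: (5/7)·(-1) + (2/7)·(-1) = -1.

-1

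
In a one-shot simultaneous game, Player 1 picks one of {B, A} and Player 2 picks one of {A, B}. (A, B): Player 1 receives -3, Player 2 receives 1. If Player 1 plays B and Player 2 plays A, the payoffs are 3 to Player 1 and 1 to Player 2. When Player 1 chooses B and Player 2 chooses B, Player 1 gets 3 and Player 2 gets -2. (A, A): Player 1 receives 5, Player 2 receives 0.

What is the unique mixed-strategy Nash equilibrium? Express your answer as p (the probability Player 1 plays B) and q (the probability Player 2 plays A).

p = 1/4, q = 3/4

Set Player 2's expected payoff from A equal to that from B:
  Player 2's payoff from A: p·1 + (1−p)·0 = p
  Player 2's payoff from B: p·(-2) + (1−p)·1 = -3p + 1
  p = -3p + 1  ⇒  4p = 1  ⇒  p = 1/4.
For Player 1 to be willing to mix, Player 1 must be indifferent between B and A, which pins down Player 2's mix.
  Player 1's expected payoff from B: q·3 + (1−q)·3 = 3
  Player 1's expected payoff from A: q·5 + (1−q)·(-3) = 8q - 3
  3 = 8q - 3  ⇒  -8q = -6  ⇒  q = 3/4.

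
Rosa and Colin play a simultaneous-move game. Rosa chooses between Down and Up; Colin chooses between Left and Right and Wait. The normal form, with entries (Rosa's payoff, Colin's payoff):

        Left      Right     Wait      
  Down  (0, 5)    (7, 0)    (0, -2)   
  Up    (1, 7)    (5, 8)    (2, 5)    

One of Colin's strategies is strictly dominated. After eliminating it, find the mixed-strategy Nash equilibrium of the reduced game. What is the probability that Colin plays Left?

Colin's strategy Wait is strictly dominated by Right: 0 > -2 and 8 > 5. Eliminate Wait.
In a mixed equilibrium Rosa is indifferent between Down and Up; this condition fixes q.
  Rosa's payoff from Down: q·0 + (1−q)·7 = -7q + 7
  Rosa's payoff from Up: q·1 + (1−q)·5 = -4q + 5
  -7q + 7 = -4q + 5  ⇒  -3q = -2  ⇒  q = 2/3.

q = 2/3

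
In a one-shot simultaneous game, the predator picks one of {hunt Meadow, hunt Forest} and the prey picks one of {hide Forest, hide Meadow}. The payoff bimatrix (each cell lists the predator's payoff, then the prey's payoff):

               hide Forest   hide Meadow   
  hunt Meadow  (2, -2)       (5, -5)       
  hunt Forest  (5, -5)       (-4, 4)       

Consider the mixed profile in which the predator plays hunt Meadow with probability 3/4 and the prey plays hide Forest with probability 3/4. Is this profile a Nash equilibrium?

Check the prey's indifference given the predator's mix p = 3/4:
  payoff from hide Forest = -11/4; payoff from hide Meadow = -11/4 — equal.
Check the predator's indifference given the prey's mix q = 3/4:
  payoff from hunt Meadow = 11/4; payoff from hunt Forest = 11/4 — equal.
Both players are indifferent, so neither can profitably deviate.

Yes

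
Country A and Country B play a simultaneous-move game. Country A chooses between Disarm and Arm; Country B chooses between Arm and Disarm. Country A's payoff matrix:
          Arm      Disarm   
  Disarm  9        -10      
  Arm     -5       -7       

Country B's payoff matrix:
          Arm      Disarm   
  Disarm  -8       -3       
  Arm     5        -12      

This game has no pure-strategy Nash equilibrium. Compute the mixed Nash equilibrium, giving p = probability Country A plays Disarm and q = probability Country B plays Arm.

Country B's indifference between Arm and Disarm determines Country A's mixing probability p:
  Country B's payoff to Arm: p·(-8) + (1−p)·5 = -13p + 5
  Country B's payoff to Disarm: p·(-3) + (1−p)·(-12) = 9p - 12
  -13p + 5 = 9p - 12  ⇒  -22p = -17  ⇒  p = 17/22.
Country A's indifference between Disarm and Arm determines Country B's mixing probability q:
  Country A's payoff from Disarm: q·9 + (1−q)·(-10) = 19q - 10
  Country A's payoff from Arm: q·(-5) + (1−q)·(-7) = 2q - 7
  19q - 10 = 2q - 7  ⇒  17q = 3  ⇒  q = 3/17.

p = 17/22, q = 3/17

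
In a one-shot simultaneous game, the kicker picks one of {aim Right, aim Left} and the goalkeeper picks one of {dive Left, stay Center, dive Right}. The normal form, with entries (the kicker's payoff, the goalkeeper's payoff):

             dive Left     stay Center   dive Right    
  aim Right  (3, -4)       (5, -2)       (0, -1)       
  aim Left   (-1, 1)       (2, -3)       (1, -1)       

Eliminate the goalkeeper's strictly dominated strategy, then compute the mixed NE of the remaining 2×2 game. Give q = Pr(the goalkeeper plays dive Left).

The goalkeeper's strategy stay Center is strictly dominated by dive Right: -1 > -2 and -1 > -3. Eliminate stay Center.
The kicker's indifference between aim Right and aim Left determines the goalkeeper's mixing probability q:
  the kicker's expected payoff from aim Right: q·3 + (1−q)·0 = 3q
  the kicker's expected payoff from aim Left: q·(-1) + (1−q)·1 = -2q + 1
  3q = -2q + 1  ⇒  5q = 1  ⇒  q = 1/5.

q = 1/5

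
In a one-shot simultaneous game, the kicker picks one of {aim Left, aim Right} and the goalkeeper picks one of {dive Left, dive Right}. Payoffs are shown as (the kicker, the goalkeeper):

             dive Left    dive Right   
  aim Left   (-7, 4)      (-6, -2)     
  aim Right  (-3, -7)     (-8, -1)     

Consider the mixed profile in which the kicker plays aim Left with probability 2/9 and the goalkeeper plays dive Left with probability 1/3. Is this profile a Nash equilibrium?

No

Given the kicker's mix p = 2/9, the goalkeeper's payoff from dive Left is -41/9 but from dive Right is -11/9. The goalkeeper strictly prefers dive Right, so the goalkeeper would not mix.
So the proposed profile is not a Nash equilibrium.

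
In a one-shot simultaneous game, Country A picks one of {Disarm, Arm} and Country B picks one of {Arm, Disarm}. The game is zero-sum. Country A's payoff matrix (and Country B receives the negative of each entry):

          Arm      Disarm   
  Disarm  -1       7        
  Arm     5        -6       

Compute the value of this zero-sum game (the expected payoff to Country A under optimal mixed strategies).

v = 29/19

Country A's indifference between Disarm and Arm determines Country B's mixing probability q:
  Country A's expected payoff from Disarm: q·(-1) + (1−q)·7 = -8q + 7
  Country A's expected payoff from Arm: q·5 + (1−q)·(-6) = 11q - 6
  -8q + 7 = 11q - 6  ⇒  -19q = -13  ⇒  q = 13/19.
The value is Country A's expected payoff against this mix (using Disarm): (13/19)·(-1) + (6/19)·7 = 29/19.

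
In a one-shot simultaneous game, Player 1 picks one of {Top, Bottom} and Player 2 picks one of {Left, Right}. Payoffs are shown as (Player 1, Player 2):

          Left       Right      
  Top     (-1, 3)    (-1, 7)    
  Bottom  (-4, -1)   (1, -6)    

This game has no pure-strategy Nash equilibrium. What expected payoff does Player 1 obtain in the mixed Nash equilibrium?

-1

In a mixed equilibrium Player 1 is indifferent between Top and Bottom; this condition fixes q.
  Player 1's payoff to Top: q·(-1) + (1−q)·(-1) = -1
  Player 1's payoff to Bottom: q·(-4) + (1−q)·1 = -5q + 1
  -1 = -5q + 1  ⇒  5q = 2  ⇒  q = 2/5.
At equilibrium Player 1 is indifferent across rows, so Player 1's payoff equals the payoff from Top: (2/5)·(-1) + (3/5)·(-1) = -1.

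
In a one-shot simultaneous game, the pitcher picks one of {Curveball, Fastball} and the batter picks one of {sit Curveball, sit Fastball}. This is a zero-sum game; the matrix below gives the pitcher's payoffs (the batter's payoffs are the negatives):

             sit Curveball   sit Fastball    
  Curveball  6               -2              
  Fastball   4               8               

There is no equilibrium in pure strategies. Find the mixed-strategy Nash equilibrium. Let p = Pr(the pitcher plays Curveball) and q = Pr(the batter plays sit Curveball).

p = 1/3, q = 5/6

Set the batter's expected payoff from sit Curveball equal to that from sit Fastball:
  the batter's expected payoff from sit Curveball: p·(-6) + (1−p)·(-4) = -2p - 4
  the batter's expected payoff from sit Fastball: p·2 + (1−p)·(-8) = 10p - 8
  -2p - 4 = 10p - 8  ⇒  -12p = -4  ⇒  p = 1/3.
The pitcher's indifference between Curveball and Fastball determines the batter's mixing probability q:
  the pitcher's payoff to Curveball: q·6 + (1−q)·(-2) = 8q - 2
  the pitcher's payoff to Fastball: q·4 + (1−q)·8 = -4q + 8
  8q - 2 = -4q + 8  ⇒  12q = 10  ⇒  q = 5/6.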